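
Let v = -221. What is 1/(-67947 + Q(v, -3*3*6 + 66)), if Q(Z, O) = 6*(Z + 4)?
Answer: -1/69249 ≈ -1.4441e-5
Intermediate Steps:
Q(Z, O) = 24 + 6*Z (Q(Z, O) = 6*(4 + Z) = 24 + 6*Z)
1/(-67947 + Q(v, -3*3*6 + 66)) = 1/(-67947 + (24 + 6*(-221))) = 1/(-67947 + (24 - 1326)) = 1/(-67947 - 1302) = 1/(-69249) = -1/69249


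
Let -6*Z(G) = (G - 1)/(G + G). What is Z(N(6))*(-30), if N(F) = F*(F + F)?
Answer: 355/144 ≈ 2.4653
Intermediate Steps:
N(F) = 2*F**2 (N(F) = F*(2*F) = 2*F**2)
Z(G) = -(-1 + G)/(12*G) (Z(G) = -(G - 1)/(6*(G + G)) = -(-1 + G)/(6*(2*G)) = -(-1 + G)*1/(2*G)/6 = -(-1 + G)/(12*G))
Z(N(6))*(-30) = ((1 - 2*6**2)/(12*((2*6**2))))*(-30) = ((1 - 2*36)/(12*((2*36))))*(-30) = ((1/12)*(1 - 1*72)/72)*(-30) = ((1/12)*(1/72)*(1 - 72))*(-30) = ((1/12)*(1/72)*(-71))*(-30) = -71/864*(-30) = 355/144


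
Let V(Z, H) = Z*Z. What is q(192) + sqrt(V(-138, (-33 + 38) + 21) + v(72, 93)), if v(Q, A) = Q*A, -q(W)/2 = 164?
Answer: -328 + 6*sqrt(715) ≈ -167.56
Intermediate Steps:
q(W) = -328 (q(W) = -2*164 = -328)
V(Z, H) = Z**2
v(Q, A) = A*Q
q(192) + sqrt(V(-138, (-33 + 38) + 21) + v(72, 93)) = -328 + sqrt((-138)**2 + 93*72) = -328 + sqrt(19044 + 6696) = -328 + sqrt(25740) = -328 + 6*sqrt(715)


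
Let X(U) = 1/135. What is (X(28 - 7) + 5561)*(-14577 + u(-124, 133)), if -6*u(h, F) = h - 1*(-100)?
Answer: -10940475728/135 ≈ -8.1041e+7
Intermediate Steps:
X(U) = 1/135
u(h, F) = -50/3 - h/6 (u(h, F) = -(h - 1*(-100))/6 = -(h + 100)/6 = -(100 + h)/6 = -50/3 - h/6)
(X(28 - 7) + 5561)*(-14577 + u(-124, 133)) = (1/135 + 5561)*(-14577 + (-50/3 - ⅙*(-124))) = 750736*(-14577 + (-50/3 + 62/3))/135 = 750736*(-14577 + 4)/135 = (750736/135)*(-14573) = -10940475728/135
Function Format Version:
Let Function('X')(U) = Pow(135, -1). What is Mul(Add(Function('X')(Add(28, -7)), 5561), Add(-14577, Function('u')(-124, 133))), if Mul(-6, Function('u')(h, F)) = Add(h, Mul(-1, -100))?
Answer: Rational(-10940475728, 135) ≈ -8.1041e+7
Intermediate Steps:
Function('X')(U) = Rational(1, 135)
Function('u')(h, F) = Add(Rational(-50, 3), Mul(Rational(-1, 6), h)) (Function('u')(h, F) = Mul(Rational(-1, 6), Add(h, Mul(-1, -100))) = Mul(Rational(-1, 6), Add(h, 100)) = Mul(Rational(-1, 6), Add(100, h)) = Add(Rational(-50, 3), Mul(Rational(-1, 6), h)))
Mul(Add(Function('X')(Add(28, -7)), 5561), Add(-14577, Function('u')(-124, 133))) = Mul(Add(Rational(1, 135), 5561), Add(-14577, Add(Rational(-50, 3), Mul(Rational(-1, 6), -124)))) = Mul(Rational(750736, 135), Add(-14577, Add(Rational(-50, 3), Rational(62, 3)))) = Mul(Rational(750736, 135), Add(-14577, 4)) = Mul(Rational(750736, 135), -14573) = Rational(-10940475728, 135)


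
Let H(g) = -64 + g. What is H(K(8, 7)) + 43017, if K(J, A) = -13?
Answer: 42940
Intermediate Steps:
H(K(8, 7)) + 43017 = (-64 - 13) + 43017 = -77 + 43017 = 42940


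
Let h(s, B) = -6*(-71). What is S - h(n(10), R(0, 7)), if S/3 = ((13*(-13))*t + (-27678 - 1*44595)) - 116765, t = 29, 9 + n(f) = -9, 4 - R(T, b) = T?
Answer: -582243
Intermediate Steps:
R(T, b) = 4 - T
n(f) = -18 (n(f) = -9 - 9 = -18)
h(s, B) = 426
S = -581817 (S = 3*(((13*(-13))*29 + (-27678 - 1*44595)) - 116765) = 3*((-169*29 + (-27678 - 44595)) - 116765) = 3*((-4901 - 72273) - 116765) = 3*(-77174 - 116765) = 3*(-193939) = -581817)
S - h(n(10), R(0, 7)) = -581817 - 1*426 = -581817 - 426 = -582243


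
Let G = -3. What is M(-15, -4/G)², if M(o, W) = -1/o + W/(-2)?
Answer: 9/25 ≈ 0.36000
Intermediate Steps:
M(o, W) = -1/o - W/2 (M(o, W) = -1/o + W*(-½) = -1/o - W/2)
M(-15, -4/G)² = (-1/(-15) - (-2)/(-3))² = (-1*(-1/15) - (-2)*(-1)/3)² = (1/15 - ½*4/3)² = (1/15 - ⅔)² = (-⅗)² = 9/25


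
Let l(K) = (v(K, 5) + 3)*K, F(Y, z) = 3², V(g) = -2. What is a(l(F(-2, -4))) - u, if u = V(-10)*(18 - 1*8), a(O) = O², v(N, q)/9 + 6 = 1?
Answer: 142904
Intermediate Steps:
v(N, q) = -45 (v(N, q) = -54 + 9*1 = -54 + 9 = -45)
F(Y, z) = 9
l(K) = -42*K (l(K) = (-45 + 3)*K = -42*K)
u = -20 (u = -2*(18 - 1*8) = -2*(18 - 8) = -2*10 = -20)
a(l(F(-2, -4))) - u = (-42*9)² - 1*(-20) = (-378)² + 20 = 142884 + 20 = 142904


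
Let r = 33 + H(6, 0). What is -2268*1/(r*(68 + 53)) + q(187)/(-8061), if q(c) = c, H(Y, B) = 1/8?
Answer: -152254939/258475965 ≈ -0.58905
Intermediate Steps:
H(Y, B) = ⅛
r = 265/8 (r = 33 + ⅛ = 265/8 ≈ 33.125)
-2268*1/(r*(68 + 53)) + q(187)/(-8061) = -2268*8/(265*(68 + 53)) + 187/(-8061) = -2268/((265/8)*121) + 187*(-1/8061) = -2268/32065/8 - 187/8061 = -2268*8/32065 - 187/8061 = -18144/32065 - 187/8061 = -152254939/258475965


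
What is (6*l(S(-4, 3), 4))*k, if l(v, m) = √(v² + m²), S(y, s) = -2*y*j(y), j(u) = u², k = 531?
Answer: 63720*√41 ≈ 4.0801e+5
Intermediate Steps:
S(y, s) = -2*y³ (S(y, s) = -2*y*y² = -2*y³)
l(v, m) = √(m² + v²)
(6*l(S(-4, 3), 4))*k = (6*√(4² + (-2*(-4)³)²))*531 = (6*√(16 + (-2*(-64))²))*531 = (6*√(16 + 128²))*531 = (6*√(16 + 16384))*531 = (6*√16400)*531 = (6*(20*√41))*531 = (120*√41)*531 = 63720*√41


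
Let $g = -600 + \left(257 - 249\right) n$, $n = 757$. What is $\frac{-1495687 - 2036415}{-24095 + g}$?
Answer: $\frac{3532102}{18639} \approx 189.5$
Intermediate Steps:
$g = 5456$ ($g = -600 + \left(257 - 249\right) 757 = -600 + 8 \cdot 757 = -600 + 6056 = 5456$)
$\frac{-1495687 - 2036415}{-24095 + g} = \frac{-1495687 - 2036415}{-24095 + 5456} = - \frac{3532102}{-18639} = \left(-3532102\right) \left(- \frac{1}{18639}\right) = \frac{3532102}{18639}$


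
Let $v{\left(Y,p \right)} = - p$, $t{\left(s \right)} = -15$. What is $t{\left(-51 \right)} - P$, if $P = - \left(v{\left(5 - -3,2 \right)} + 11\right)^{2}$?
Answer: $66$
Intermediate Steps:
$P = -81$ ($P = - \left(\left(-1\right) 2 + 11\right)^{2} = - \left(-2 + 11\right)^{2} = - 9^{2} = \left(-1\right) 81 = -81$)
$t{\left(-51 \right)} - P = -15 - -81 = -15 + 81 = 66$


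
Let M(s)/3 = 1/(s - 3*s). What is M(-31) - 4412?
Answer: -273541/62 ≈ -4412.0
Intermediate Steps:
M(s) = -3/(2*s) (M(s) = 3/(s - 3*s) = 3/((-2*s)) = 3*(-1/(2*s)) = -3/(2*s))
M(-31) - 4412 = -3/2/(-31) - 4412 = -3/2*(-1/31) - 4412 = 3/62 - 4412 = -273541/62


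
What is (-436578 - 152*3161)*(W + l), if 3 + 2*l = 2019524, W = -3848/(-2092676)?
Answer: -484454948221219825/523169 ≈ -9.2600e+11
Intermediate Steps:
W = 962/523169 (W = -3848*(-1/2092676) = 962/523169 ≈ 0.0018388)
l = 2019521/2 (l = -3/2 + (½)*2019524 = -3/2 + 1009762 = 2019521/2 ≈ 1.0098e+6)
(-436578 - 152*3161)*(W + l) = (-436578 - 152*3161)*(962/523169 + 2019521/2) = (-436578 - 480472)*(1056550783973/1046338) = -917050*1056550783973/1046338 = -484454948221219825/523169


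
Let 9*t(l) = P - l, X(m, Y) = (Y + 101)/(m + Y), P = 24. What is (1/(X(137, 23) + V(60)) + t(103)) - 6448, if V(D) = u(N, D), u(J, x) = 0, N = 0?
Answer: -1801081/279 ≈ -6455.5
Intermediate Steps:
V(D) = 0
X(m, Y) = (101 + Y)/(Y + m)
t(l) = 8/3 - l/9 (t(l) = (24 - l)/9 = 8/3 - l/9)
(1/(X(137, 23) + V(60)) + t(103)) - 6448 = (1/((101 + 23)/(23 + 137) + 0) + (8/3 - 1/9*103)) - 6448 = (1/(124/160 + 0) + (8/3 - 103/9)) - 6448 = (1/((1/160)*124 + 0) - 79/9) - 6448 = (1/(31/40 + 0) - 79/9) - 6448 = (1/(31/40) - 79/9) - 6448 = (40/31 - 79/9) - 6448 = -2089/279 - 6448 = -1801081/279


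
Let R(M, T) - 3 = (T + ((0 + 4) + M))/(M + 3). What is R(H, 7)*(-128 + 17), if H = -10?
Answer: -2220/7 ≈ -317.14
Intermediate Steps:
R(M, T) = 3 + (4 + M + T)/(3 + M) (R(M, T) = 3 + (T + ((0 + 4) + M))/(M + 3) = 3 + (T + (4 + M))/(3 + M) = 3 + (4 + M + T)/(3 + M))
R(H, 7)*(-128 + 17) = ((13 + 7 + 4*(-10))/(3 - 10))*(-128 + 17) = ((13 + 7 - 40)/(-7))*(-111) = -⅐*(-20)*(-111) = (20/7)*(-111) = -2220/7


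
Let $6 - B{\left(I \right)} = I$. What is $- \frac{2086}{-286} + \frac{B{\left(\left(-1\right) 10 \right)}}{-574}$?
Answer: $\frac{298197}{41041} \approx 7.2658$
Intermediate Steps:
$B{\left(I \right)} = 6 - I$
$- \frac{2086}{-286} + \frac{B{\left(\left(-1\right) 10 \right)}}{-574} = - \frac{2086}{-286} + \frac{6 - \left(-1\right) 10}{-574} = \left(-2086\right) \left(- \frac{1}{286}\right) + \left(6 - -10\right) \left(- \frac{1}{574}\right) = \frac{1043}{143} + \left(6 + 10\right) \left(- \frac{1}{574}\right) = \frac{1043}{143} + 16 \left(- \frac{1}{574}\right) = \frac{1043}{143} - \frac{8}{287} = \frac{298197}{41041}$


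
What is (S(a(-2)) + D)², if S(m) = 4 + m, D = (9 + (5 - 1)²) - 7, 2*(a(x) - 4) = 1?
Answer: 2809/4 ≈ 702.25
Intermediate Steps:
a(x) = 9/2 (a(x) = 4 + (½)*1 = 4 + ½ = 9/2)
D = 18 (D = (9 + 4²) - 7 = (9 + 16) - 7 = 25 - 7 = 18)
(S(a(-2)) + D)² = ((4 + 9/2) + 18)² = (17/2 + 18)² = (53/2)² = 2809/4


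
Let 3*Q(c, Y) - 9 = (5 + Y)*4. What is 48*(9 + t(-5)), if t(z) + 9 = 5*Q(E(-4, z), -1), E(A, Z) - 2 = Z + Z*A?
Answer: 2000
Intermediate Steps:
E(A, Z) = 2 + Z + A*Z (E(A, Z) = 2 + (Z + Z*A) = 2 + (Z + A*Z) = 2 + Z + A*Z)
Q(c, Y) = 29/3 + 4*Y/3 (Q(c, Y) = 3 + ((5 + Y)*4)/3 = 3 + (20 + 4*Y)/3 = 3 + (20/3 + 4*Y/3) = 29/3 + 4*Y/3)
t(z) = 98/3 (t(z) = -9 + 5*(29/3 + (4/3)*(-1)) = -9 + 5*(29/3 - 4/3) = -9 + 5*(25/3) = -9 + 125/3 = 98/3)
48*(9 + t(-5)) = 48*(9 + 98/3) = 48*(125/3) = 2000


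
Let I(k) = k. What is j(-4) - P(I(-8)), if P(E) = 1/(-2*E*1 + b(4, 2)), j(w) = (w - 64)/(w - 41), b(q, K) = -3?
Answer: 839/585 ≈ 1.4342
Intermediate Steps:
j(w) = (-64 + w)/(-41 + w)
P(E) = 1/(-3 - 2*E) (P(E) = 1/(-2*E*1 - 3) = 1/(-2*E - 3) = 1/(-3 - 2*E))
j(-4) - P(I(-8)) = (-64 - 4)/(-41 - 4) - (-1)/(3 + 2*(-8)) = -68/(-45) - (-1)/(3 - 16) = -1/45*(-68) - (-1)/(-13) = 68/45 - (-1)*(-1)/13 = 68/45 - 1*1/13 = 68/45 - 1/13 = 839/585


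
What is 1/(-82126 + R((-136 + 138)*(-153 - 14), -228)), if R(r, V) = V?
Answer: -1/82354 ≈ -1.2143e-5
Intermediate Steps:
1/(-82126 + R((-136 + 138)*(-153 - 14), -228)) = 1/(-82126 - 228) = 1/(-82354) = -1/82354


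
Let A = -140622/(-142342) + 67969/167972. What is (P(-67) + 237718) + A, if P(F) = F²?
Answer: 2895537199193875/11954735212 ≈ 2.4221e+5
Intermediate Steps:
A = 16647700991/11954735212 (A = -140622*(-1/142342) + 67969*(1/167972) = 70311/71171 + 67969/167972 = 16647700991/11954735212 ≈ 1.3926)
(P(-67) + 237718) + A = ((-67)² + 237718) + 16647700991/11954735212 = (4489 + 237718) + 16647700991/11954735212 = 242207 + 16647700991/11954735212 = 2895537199193875/11954735212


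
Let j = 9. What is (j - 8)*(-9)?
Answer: -9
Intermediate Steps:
(j - 8)*(-9) = (9 - 8)*(-9) = 1*(-9) = -9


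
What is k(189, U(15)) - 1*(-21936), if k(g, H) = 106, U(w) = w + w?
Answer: 22042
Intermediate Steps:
U(w) = 2*w
k(189, U(15)) - 1*(-21936) = 106 - 1*(-21936) = 106 + 21936 = 22042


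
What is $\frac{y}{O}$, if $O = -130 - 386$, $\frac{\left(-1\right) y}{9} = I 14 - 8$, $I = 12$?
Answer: $\frac{120}{43} \approx 2.7907$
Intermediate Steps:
$y = -1440$ ($y = - 9 \left(12 \cdot 14 - 8\right) = - 9 \left(168 - 8\right) = \left(-9\right) 160 = -1440$)
$O = -516$ ($O = -130 - 386 = -516$)
$\frac{y}{O} = - \frac{1440}{-516} = \left(-1440\right) \left(- \frac{1}{516}\right) = \frac{120}{43}$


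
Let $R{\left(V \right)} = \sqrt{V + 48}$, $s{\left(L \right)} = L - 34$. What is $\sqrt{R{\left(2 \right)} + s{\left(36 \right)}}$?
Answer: $\sqrt{2 + 5 \sqrt{2}} \approx 3.0118$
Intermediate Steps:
$s{\left(L \right)} = -34 + L$
$R{\left(V \right)} = \sqrt{48 + V}$
$\sqrt{R{\left(2 \right)} + s{\left(36 \right)}} = \sqrt{\sqrt{48 + 2} + \left(-34 + 36\right)} = \sqrt{\sqrt{50} + 2} = \sqrt{5 \sqrt{2} + 2} = \sqrt{2 + 5 \sqrt{2}}$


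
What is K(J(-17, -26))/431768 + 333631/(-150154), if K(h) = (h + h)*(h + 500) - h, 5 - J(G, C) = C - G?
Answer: -35473068849/16207923068 ≈ -2.1886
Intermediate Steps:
J(G, C) = 5 + G - C (J(G, C) = 5 - (C - G) = 5 + (G - C) = 5 + G - C)
K(h) = -h + 2*h*(500 + h) (K(h) = (2*h)*(500 + h) - h = 2*h*(500 + h) - h = -h + 2*h*(500 + h))
K(J(-17, -26))/431768 + 333631/(-150154) = ((5 - 17 - 1*(-26))*(999 + 2*(5 - 17 - 1*(-26))))/431768 + 333631/(-150154) = ((5 - 17 + 26)*(999 + 2*(5 - 17 + 26)))*(1/431768) + 333631*(-1/150154) = (14*(999 + 2*14))*(1/431768) - 333631/150154 = (14*(999 + 28))*(1/431768) - 333631/150154 = (14*1027)*(1/431768) - 333631/150154 = 14378*(1/431768) - 333631/150154 = 7189/215884 - 333631/150154 = -35473068849/16207923068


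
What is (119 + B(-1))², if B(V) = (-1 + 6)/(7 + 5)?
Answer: 2053489/144 ≈ 14260.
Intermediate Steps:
B(V) = 5/12
(119 + B(-1))² = (119 + 5/12)² = (1433/12)² = 2053489/144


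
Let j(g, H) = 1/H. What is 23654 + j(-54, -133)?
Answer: 3145981/133 ≈ 23654.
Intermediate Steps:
23654 + j(-54, -133) = 23654 + 1/(-133) = 23654 - 1/133 = 3145981/133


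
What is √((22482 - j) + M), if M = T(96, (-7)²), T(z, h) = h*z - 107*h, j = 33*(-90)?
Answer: √24913 ≈ 157.84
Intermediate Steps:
j = -2970
T(z, h) = -107*h + h*z
M = -539 (M = (-7)²*(-107 + 96) = 49*(-11) = -539)
√((22482 - j) + M) = √((22482 - 1*(-2970)) - 539) = √((22482 + 2970) - 539) = √(25452 - 539) = √24913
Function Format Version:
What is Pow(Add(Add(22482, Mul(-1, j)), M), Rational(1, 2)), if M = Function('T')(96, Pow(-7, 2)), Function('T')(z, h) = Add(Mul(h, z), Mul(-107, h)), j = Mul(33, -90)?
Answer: Pow(24913, Rational(1, 2)) ≈ 157.84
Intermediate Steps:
j = -2970
Function('T')(z, h) = Add(Mul(-107, h), Mul(h, z))
M = -539 (M = Mul(Pow(-7, 2), Add(-107, 96)) = Mul(49, -11) = -539)
Pow(Add(Add(22482, Mul(-1, j)), M), Rational(1, 2)) = Pow(Add(Add(22482, Mul(-1, -2970)), -539), Rational(1, 2)) = Pow(Add(Add(22482, 2970), -539), Rational(1, 2)) = Pow(Add(25452, -539), Rational(1, 2)) = Pow(24913, Rational(1, 2))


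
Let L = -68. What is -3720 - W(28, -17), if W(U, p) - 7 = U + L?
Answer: -3687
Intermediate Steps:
W(U, p) = -61 + U (W(U, p) = 7 + (U - 68) = 7 + (-68 + U) = -61 + U)
-3720 - W(28, -17) = -3720 - (-61 + 28) = -3720 - 1*(-33) = -3720 + 33 = -3687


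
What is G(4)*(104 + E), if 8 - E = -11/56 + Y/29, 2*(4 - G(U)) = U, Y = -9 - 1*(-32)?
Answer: 180919/812 ≈ 222.81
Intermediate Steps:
Y = 23 (Y = -9 + 32 = 23)
G(U) = 4 - U/2
E = 12023/1624 (E = 8 - (-11/56 + 23/29) = 8 - 1*969/1624 = 8 - 969/1624 = 12023/1624 ≈ 7.4033)
G(4)*(104 + E) = (4 - ½*4)*(104 + 12023/1624) = (4 - 2)*(180919/1624) = 2*(180919/1624) = 180919/812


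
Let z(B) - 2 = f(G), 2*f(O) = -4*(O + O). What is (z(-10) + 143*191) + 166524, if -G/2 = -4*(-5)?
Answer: 193999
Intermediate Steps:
G = -40 (G = -(-8)*(-5) = -2*20 = -40)
f(O) = -4*O (f(O) = (-4*(O + O))/2 = (-8*O)/2 = -4*O)
z(B) = 162 (z(B) = 2 - 4*(-40) = 2 + 160 = 162)
(z(-10) + 143*191) + 166524 = (162 + 143*191) + 166524 = (162 + 27313) + 166524 = 27475 + 166524 = 193999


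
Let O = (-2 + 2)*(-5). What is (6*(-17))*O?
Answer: 0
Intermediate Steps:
O = 0 (O = 0*(-5) = 0)
(6*(-17))*O = (6*(-17))*0 = -102*0 = 0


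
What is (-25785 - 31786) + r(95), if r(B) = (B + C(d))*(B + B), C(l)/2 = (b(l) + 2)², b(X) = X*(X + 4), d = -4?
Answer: -38001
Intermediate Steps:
b(X) = X*(4 + X)
C(l) = 2*(2 + l*(4 + l))² (C(l) = 2*(l*(4 + l) + 2)² = 2*(2 + l*(4 + l))²)
r(B) = 2*B*(8 + B) (r(B) = (B + 2*(2 - 4*(4 - 4))²)*(B + B) = (B + 2*(2 - 4*0)²)*(2*B) = (B + 2*(2 + 0)²)*(2*B) = (B + 2*2²)*(2*B) = (B + 2*4)*(2*B) = (B + 8)*(2*B) = (8 + B)*(2*B) = 2*B*(8 + B))
(-25785 - 31786) + r(95) = (-25785 - 31786) + 2*95*(8 + 95) = -57571 + 2*95*103 = -57571 + 19570 = -38001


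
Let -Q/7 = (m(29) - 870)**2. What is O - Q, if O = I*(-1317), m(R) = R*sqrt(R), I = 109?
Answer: 5325470 - 353220*sqrt(29) ≈ 3.4233e+6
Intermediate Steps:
m(R) = R**(3/2)
O = -143553 (O = 109*(-1317) = -143553)
Q = -7*(-870 + 29*sqrt(29))**2 (Q = -7*(29**(3/2) - 870)**2 = -7*(29*sqrt(29) - 870)**2 = -7*(-870 + 29*sqrt(29))**2 ≈ -3.5669e+6)
O - Q = -143553 - (-5469023 + 353220*sqrt(29)) = -143553 + (5469023 - 353220*sqrt(29)) = 5325470 - 353220*sqrt(29)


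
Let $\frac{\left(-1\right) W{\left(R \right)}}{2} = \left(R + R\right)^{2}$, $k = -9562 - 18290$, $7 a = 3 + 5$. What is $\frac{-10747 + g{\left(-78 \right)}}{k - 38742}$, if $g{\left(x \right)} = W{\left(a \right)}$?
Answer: $\frac{175705}{1087702} \approx 0.16154$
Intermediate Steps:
$a = \frac{8}{7}$ ($a = \frac{3 + 5}{7} = \frac{1}{7} \cdot 8 = \frac{8}{7} \approx 1.1429$)
$k = -27852$
$W{\left(R \right)} = - 8 R^{2}$ ($W{\left(R \right)} = - 2 \left(R + R\right)^{2} = - 2 \left(2 R\right)^{2} = - 2 \cdot 4 R^{2} = - 8 R^{2}$)
$g{\left(x \right)} = - \frac{512}{49}$ ($g{\left(x \right)} = - 8 \left(\frac{8}{7}\right)^{2} = \left(-8\right) \frac{64}{49} = - \frac{512}{49}$)
$\frac{-10747 + g{\left(-78 \right)}}{k - 38742} = \frac{-10747 - \frac{512}{49}}{-27852 - 38742} = - \frac{527115}{49 \left(-66594\right)} = \left(- \frac{527115}{49}\right) \left(- \frac{1}{66594}\right) = \frac{175705}{1087702}$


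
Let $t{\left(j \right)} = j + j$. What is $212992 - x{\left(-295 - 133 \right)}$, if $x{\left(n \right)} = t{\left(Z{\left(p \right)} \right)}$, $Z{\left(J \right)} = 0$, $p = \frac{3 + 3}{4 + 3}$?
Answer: $212992$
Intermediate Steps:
$p = \frac{6}{7} \approx 0.85714$
$t{\left(j \right)} = 2 j$
$x{\left(n \right)} = 0$ ($x{\left(n \right)} = 2 \cdot 0 = 0$)
$212992 - x{\left(-295 - 133 \right)} = 212992 - 0 = 212992 + 0 = 212992$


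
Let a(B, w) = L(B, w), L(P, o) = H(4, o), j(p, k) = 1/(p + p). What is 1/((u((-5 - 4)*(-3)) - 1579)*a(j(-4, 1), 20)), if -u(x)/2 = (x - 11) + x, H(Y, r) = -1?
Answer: 1/1665 ≈ 0.00060060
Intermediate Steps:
j(p, k) = 1/(2*p)
L(P, o) = -1
u(x) = 22 - 4*x (u(x) = -2*((x - 11) + x) = -2*((-11 + x) + x) = -2*(-11 + 2*x) = 22 - 4*x)
a(B, w) = -1
1/((u((-5 - 4)*(-3)) - 1579)*a(j(-4, 1), 20)) = 1/(((22 - 4*(-5 - 4)*(-3)) - 1579)*(-1)) = 1/(((22 - (-36)*(-3)) - 1579)*(-1)) = 1/(((22 - 4*27) - 1579)*(-1)) = 1/(((22 - 108) - 1579)*(-1)) = 1/((-86 - 1579)*(-1)) = 1/(-1665*(-1)) = 1/1665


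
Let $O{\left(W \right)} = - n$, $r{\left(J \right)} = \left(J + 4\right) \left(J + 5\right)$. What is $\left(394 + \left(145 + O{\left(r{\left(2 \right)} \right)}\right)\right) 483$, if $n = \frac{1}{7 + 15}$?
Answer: $\frac{5726931}{22} \approx 2.6032 \cdot 10^{5}$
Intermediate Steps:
$r{\left(J \right)} = \left(4 + J\right) \left(5 + J\right)$
$n = \frac{1}{22} \approx 0.045455$
$O{\left(W \right)} = - \frac{1}{22}$ ($O{\left(W \right)} = \left(-1\right) \frac{1}{22} = - \frac{1}{22}$)
$\left(394 + \left(145 + O{\left(r{\left(2 \right)} \right)}\right)\right) 483 = \left(394 + \left(145 - \frac{1}{22}\right)\right) 483 = \left(394 + \frac{3189}{22}\right) 483 = \frac{11857}{22} \cdot 483 = \frac{5726931}{22}$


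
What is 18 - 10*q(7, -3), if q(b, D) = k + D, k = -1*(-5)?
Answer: -2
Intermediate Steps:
k = 5
q(b, D) = 5 + D
18 - 10*q(7, -3) = 18 - 10*(5 - 3) = 18 - 10*2 = 18 - 20 = -2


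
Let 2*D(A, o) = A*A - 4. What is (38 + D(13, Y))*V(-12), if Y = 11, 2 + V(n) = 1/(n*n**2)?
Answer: -833137/3456 ≈ -241.07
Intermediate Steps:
V(n) = -2 + n**(-3) (V(n) = -2 + 1/(n*n**2) = -2 + 1/(n**3) = -2 + n**(-3))
D(A, o) = -2 + A**2/2 (D(A, o) = (A*A - 4)/2 = (A**2 - 4)/2 = (-4 + A**2)/2 = -2 + A**2/2)
(38 + D(13, Y))*V(-12) = (38 + (-2 + (1/2)*13**2))*(-2 + (-12)**(-3)) = (38 + (-2 + (1/2)*169))*(-2 - 1/1728) = (38 + (-2 + 169/2))*(-3457/1728) = (38 + 165/2)*(-3457/1728) = (241/2)*(-3457/1728) = -833137/3456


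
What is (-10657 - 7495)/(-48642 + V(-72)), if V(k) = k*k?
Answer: 9076/21729 ≈ 0.41769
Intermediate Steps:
V(k) = k²
(-10657 - 7495)/(-48642 + V(-72)) = (-10657 - 7495)/(-48642 + (-72)²) = -18152/(-48642 + 5184) = -18152/(-43458) = -18152*(-1/43458) = 9076/21729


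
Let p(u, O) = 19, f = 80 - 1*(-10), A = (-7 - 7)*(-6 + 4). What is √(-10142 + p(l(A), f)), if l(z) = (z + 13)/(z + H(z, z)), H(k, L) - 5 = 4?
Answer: I*√10123 ≈ 100.61*I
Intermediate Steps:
A = 28 (A = -14*(-2) = 28)
H(k, L) = 9 (H(k, L) = 5 + 4 = 9)
l(z) = (13 + z)/(9 + z) (l(z) = (z + 13)/(z + 9) = (13 + z)/(9 + z))
f = 90 (f = 80 + 10 = 90)
√(-10142 + p(l(A), f)) = √(-10142 + 19) = √(-10123) = I*√10123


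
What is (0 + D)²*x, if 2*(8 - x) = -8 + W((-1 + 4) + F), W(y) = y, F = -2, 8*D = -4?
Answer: 23/8 ≈ 2.8750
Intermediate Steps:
D = -½ (D = (⅛)*(-4) = -½ ≈ -0.50000)
x = 23/2 (x = 8 - (-8 + ((-1 + 4) - 2))/2 = 8 - (-8 + (3 - 2))/2 = 8 - (-8 + 1)/2 = 8 - ½*(-7) = 8 + 7/2 = 23/2 ≈ 11.500)
(0 + D)²*x = (0 - ½)²*(23/2) = (-½)²*(23/2) = (¼)*(23/2) = 23/8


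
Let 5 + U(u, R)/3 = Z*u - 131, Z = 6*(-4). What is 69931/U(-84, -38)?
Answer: 69931/5640 ≈ 12.399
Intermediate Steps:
Z = -24
U(u, R) = -408 - 72*u (U(u, R) = -15 + 3*(-24*u - 131) = -15 + 3*(-131 - 24*u) = -15 + (-393 - 72*u) = -408 - 72*u)
69931/U(-84, -38) = 69931/(-408 - 72*(-84)) = 69931/(-408 + 6048) = 69931/5640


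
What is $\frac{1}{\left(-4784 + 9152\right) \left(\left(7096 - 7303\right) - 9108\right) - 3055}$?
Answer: $- \frac{1}{40690975} \approx -2.4575 \cdot 10^{-8}$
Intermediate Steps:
$\frac{1}{\left(-4784 + 9152\right) \left(\left(7096 - 7303\right) - 9108\right) - 3055} = \frac{1}{4368 \left(\left(7096 - 7303\right) - 9108\right) - 3055} = \frac{1}{4368 \left(-207 - 9108\right) - 3055} = \frac{1}{4368 \left(-9315\right) - 3055} = \frac{1}{-40687920 - 3055} = \frac{1}{-40690975} = - \frac{1}{40690975}$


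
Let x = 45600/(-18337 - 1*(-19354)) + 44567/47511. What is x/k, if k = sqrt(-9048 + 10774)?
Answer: 245758471*sqrt(1726)/9266450418 ≈ 1.1018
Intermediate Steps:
x = 245758471/5368743 (x = 45600/(-18337 + 19354) + 44567*(1/47511) = 45600/1017 + 44567/47511 = 45600*(1/1017) + 44567/47511 = 15200/339 + 44567/47511 = 245758471/5368743 ≈ 45.776)
k = sqrt(1726) ≈ 41.545
x/k = 245758471/(5368743*(sqrt(1726))) = 245758471*(sqrt(1726)/1726)/5368743 = 245758471*sqrt(1726)/9266450418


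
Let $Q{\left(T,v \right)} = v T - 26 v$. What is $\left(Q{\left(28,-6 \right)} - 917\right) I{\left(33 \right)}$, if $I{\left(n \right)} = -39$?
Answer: $36231$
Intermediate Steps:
$Q{\left(T,v \right)} = - 26 v + T v$ ($Q{\left(T,v \right)} = T v - 26 v = - 26 v + T v$)
$\left(Q{\left(28,-6 \right)} - 917\right) I{\left(33 \right)} = \left(- 6 \left(-26 + 28\right) - 917\right) \left(-39\right) = \left(\left(-6\right) 2 - 917\right) \left(-39\right) = \left(-12 - 917\right) \left(-39\right) = \left(-929\right) \left(-39\right) = 36231$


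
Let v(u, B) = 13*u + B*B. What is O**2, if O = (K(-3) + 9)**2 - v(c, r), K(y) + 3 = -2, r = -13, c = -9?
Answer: 1296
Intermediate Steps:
K(y) = -5 (K(y) = -3 - 2 = -5)
v(u, B) = B**2 + 13*u (v(u, B) = 13*u + B**2 = B**2 + 13*u)
O = -36 (O = (-5 + 9)**2 - ((-13)**2 + 13*(-9)) = 4**2 - (169 - 117) = 16 - 1*52 = 16 - 52 = -36)
O**2 = (-36)**2 = 1296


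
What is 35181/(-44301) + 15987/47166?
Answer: -105678551/232166774 ≈ -0.45518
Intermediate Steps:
35181/(-44301) + 15987/47166 = 35181*(-1/44301) + 15987*(1/47166) = -11727/14767 + 5329/15722 = -105678551/232166774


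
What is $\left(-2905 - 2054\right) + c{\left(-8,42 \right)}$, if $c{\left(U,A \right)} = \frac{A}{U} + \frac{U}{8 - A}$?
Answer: $- \frac{337553}{68} \approx -4964.0$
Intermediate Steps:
$\left(-2905 - 2054\right) + c{\left(-8,42 \right)} = \left(-2905 - 2054\right) + \frac{42^{2} - \left(-8\right)^{2} - 336}{\left(-8\right) \left(-8 + 42\right)} = -4959 - \frac{1764 - 64 - 336}{8 \cdot 34} = -4959 - \frac{1764 - 64 - 336}{272} = -4959 - \frac{1}{272} \cdot 1364 = -4959 - \frac{341}{68} = - \frac{337553}{68}$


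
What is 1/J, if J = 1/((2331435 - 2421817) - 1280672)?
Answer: -1371054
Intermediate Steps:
J = -1/1371054 (J = 1/(-90382 - 1280672) = 1/(-1371054) = -1/1371054 ≈ -7.2937e-7)
1/J = 1/(-1/1371054) = -1371054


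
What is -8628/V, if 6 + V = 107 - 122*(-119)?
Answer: -2876/4873 ≈ -0.59019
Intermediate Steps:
V = 14619 (V = -6 + (107 - 122*(-119)) = -6 + (107 + 14518) = -6 + 14625 = 14619)
-8628/V = -8628/14619 = -8628*1/14619 = -2876/4873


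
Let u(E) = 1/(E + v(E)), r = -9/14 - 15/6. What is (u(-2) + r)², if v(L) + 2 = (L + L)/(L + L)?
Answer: 5329/441 ≈ 12.084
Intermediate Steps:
r = -22/7 (r = -9*1/14 - 15*⅙ = -9/14 - 5/2 = -22/7 ≈ -3.1429)
v(L) = -1 (v(L) = -2 + (L + L)/(L + L) = -2 + (2*L)/((2*L)) = -2 + (2*L)*(1/(2*L)) = -2 + 1 = -1)
u(E) = 1/(-1 + E) (u(E) = 1/(E - 1) = 1/(-1 + E))
(u(-2) + r)² = (1/(-1 - 2) - 22/7)² = (1/(-3) - 22/7)² = (-⅓ - 22/7)² = (-73/21)² = 5329/441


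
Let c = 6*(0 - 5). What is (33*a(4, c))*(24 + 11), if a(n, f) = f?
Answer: -34650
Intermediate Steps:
c = -30 (c = 6*(-5) = -30)
(33*a(4, c))*(24 + 11) = (33*(-30))*(24 + 11) = -990*35 = -34650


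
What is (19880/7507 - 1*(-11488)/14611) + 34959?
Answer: 3834846826239/109684777 ≈ 34962.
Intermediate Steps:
(19880/7507 - 1*(-11488)/14611) + 34959 = (19880*(1/7507) + 11488*(1/14611)) + 34959 = (19880/7507 + 11488/14611) + 34959 = 376707096/109684777 + 34959 = 3834846826239/109684777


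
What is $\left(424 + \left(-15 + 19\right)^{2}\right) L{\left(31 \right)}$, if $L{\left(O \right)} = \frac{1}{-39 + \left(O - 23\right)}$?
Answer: $- \frac{440}{31} \approx -14.194$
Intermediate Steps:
$L{\left(O \right)} = \frac{1}{-62 + O}$ ($L{\left(O \right)} = \frac{1}{-39 + \left(-23 + O\right)} = \frac{1}{-62 + O}$)
$\left(424 + \left(-15 + 19\right)^{2}\right) L{\left(31 \right)} = \frac{424 + \left(-15 + 19\right)^{2}}{-62 + 31} = \frac{424 + 4^{2}}{-31} = \left(424 + 16\right) \left(- \frac{1}{31}\right) = 440 \left(- \frac{1}{31}\right) = - \frac{440}{31}$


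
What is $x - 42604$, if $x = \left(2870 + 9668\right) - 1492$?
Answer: $-31558$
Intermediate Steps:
$x = 11046$ ($x = 12538 - 1492 = 11046$)
$x - 42604 = 11046 - 42604 = -31558$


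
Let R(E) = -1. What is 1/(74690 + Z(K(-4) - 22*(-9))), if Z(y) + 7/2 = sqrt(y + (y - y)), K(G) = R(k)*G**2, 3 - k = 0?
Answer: 42678/3187470343 - 4*sqrt(182)/22312292401 ≈ 1.3387e-5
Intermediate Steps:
k = 3 (k = 3 - 1*0 = 3 + 0 = 3)
K(G) = -G**2
Z(y) = -7/2 + sqrt(y) (Z(y) = -7/2 + sqrt(y + (y - y)) = -7/2 + sqrt(y + 0) = -7/2 + sqrt(y))
1/(74690 + Z(K(-4) - 22*(-9))) = 1/(74690 + (-7/2 + sqrt(-1*(-4)**2 - 22*(-9)))) = 1/(74690 + (-7/2 + sqrt(-1*16 + 198))) = 1/(74690 + (-7/2 + sqrt(-16 + 198))) = 1/(74690 + (-7/2 + sqrt(182))) = 1/(149373/2 + sqrt(182))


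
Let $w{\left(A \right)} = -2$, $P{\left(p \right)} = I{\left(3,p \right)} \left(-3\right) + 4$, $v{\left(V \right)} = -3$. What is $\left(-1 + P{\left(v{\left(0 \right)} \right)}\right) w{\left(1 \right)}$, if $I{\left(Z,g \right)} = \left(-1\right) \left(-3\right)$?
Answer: $12$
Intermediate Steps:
$I{\left(Z,g \right)} = 3$
$P{\left(p \right)} = -5$ ($P{\left(p \right)} = 3 \left(-3\right) + 4 = -9 + 4 = -5$)
$\left(-1 + P{\left(v{\left(0 \right)} \right)}\right) w{\left(1 \right)} = \left(-1 - 5\right) \left(-2\right) = \left(-6\right) \left(-2\right) = 12$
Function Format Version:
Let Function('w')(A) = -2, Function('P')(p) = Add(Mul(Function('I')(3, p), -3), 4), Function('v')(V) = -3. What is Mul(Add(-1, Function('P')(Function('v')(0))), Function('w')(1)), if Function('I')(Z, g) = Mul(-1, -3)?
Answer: 12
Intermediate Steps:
Function('I')(Z, g) = 3
Function('P')(p) = -5 (Function('P')(p) = Add(Mul(3, -3), 4) = Add(-9, 4) = -5)
Mul(Add(-1, Function('P')(Function('v')(0))), Function('w')(1)) = Mul(Add(-1, -5), -2) = Mul(-6, -2) = 12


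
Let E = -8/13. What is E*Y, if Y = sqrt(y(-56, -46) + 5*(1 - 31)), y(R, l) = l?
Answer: -112*I/13 ≈ -8.6154*I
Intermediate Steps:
E = -8/13 (E = -8*1/13 = -8/13 ≈ -0.61539)
Y = 14*I (Y = sqrt(-46 + 5*(1 - 31)) = sqrt(-46 + 5*(-30)) = sqrt(-46 - 150) = sqrt(-196) = 14*I ≈ 14.0*I)
E*Y = -112*I/13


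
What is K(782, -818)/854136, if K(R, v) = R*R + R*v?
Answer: -391/11863 ≈ -0.032960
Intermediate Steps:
K(R, v) = R² + R*v
K(782, -818)/854136 = (782*(782 - 818))/854136 = (782*(-36))*(1/854136) = -28152*1/854136 = -391/11863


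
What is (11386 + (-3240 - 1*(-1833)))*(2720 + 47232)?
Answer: 498471008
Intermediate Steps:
(11386 + (-3240 - 1*(-1833)))*(2720 + 47232) = (11386 + (-3240 + 1833))*49952 = (11386 - 1407)*49952 = 9979*49952 = 498471008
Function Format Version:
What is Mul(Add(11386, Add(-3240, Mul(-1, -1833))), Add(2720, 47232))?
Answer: 498471008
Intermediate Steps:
Mul(Add(11386, Add(-3240, Mul(-1, -1833))), Add(2720, 47232)) = Mul(Add(11386, Add(-3240, 1833)), 49952) = Mul(Add(11386, -1407), 49952) = Mul(9979, 49952) = 498471008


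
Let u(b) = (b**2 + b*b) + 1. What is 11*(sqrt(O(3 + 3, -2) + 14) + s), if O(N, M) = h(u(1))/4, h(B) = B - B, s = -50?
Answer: -550 + 11*sqrt(14) ≈ -508.84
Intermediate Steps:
u(b) = 1 + 2*b**2 (u(b) = (b**2 + b**2) + 1 = 2*b**2 + 1 = 1 + 2*b**2)
h(B) = 0
O(N, M) = 0 (O(N, M) = 0/4 = 0*(1/4) = 0)
11*(sqrt(O(3 + 3, -2) + 14) + s) = 11*(sqrt(0 + 14) - 50) = 11*(sqrt(14) - 50) = 11*(-50 + sqrt(14)) = -550 + 11*sqrt(14)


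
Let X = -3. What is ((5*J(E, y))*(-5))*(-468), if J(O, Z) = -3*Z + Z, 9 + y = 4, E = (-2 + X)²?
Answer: 117000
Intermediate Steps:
E = 25 (E = (-2 - 3)² = (-5)² = 25)
y = -5 (y = -9 + 4 = -5)
J(O, Z) = -2*Z
((5*J(E, y))*(-5))*(-468) = ((5*(-2*(-5)))*(-5))*(-468) = ((5*10)*(-5))*(-468) = (50*(-5))*(-468) = -250*(-468) = 117000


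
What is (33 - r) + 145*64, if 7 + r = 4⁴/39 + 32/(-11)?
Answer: 3996712/429 ≈ 9316.3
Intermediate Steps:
r = -1435/429 (r = -7 + (4⁴/39 + 32/(-11)) = -7 + (256*(1/39) + 32*(-1/11)) = -7 + (256/39 - 32/11) = -7 + 1568/429 = -1435/429 ≈ -3.3450)
(33 - r) + 145*64 = (33 - 1*(-1435/429)) + 145*64 = (33 + 1435/429) + 9280 = 15592/429 + 9280 = 3996712/429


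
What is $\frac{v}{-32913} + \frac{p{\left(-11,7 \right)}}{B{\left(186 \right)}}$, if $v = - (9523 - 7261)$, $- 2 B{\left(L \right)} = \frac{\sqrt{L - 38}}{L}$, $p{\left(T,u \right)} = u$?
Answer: $\frac{754}{10971} - \frac{1302 \sqrt{37}}{37} \approx -213.98$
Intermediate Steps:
$B{\left(L \right)} = - \frac{\sqrt{-38 + L}}{2 L}$ ($B{\left(L \right)} = - \frac{\sqrt{L - 38} \frac{1}{L}}{2} = - \frac{\sqrt{-38 + L} \frac{1}{L}}{2} = - \frac{\frac{1}{L} \sqrt{-38 + L}}{2} = - \frac{\sqrt{-38 + L}}{2 L}$)
$v = -2262$ ($v = \left(-1\right) 2262 = -2262$)
$\frac{v}{-32913} + \frac{p{\left(-11,7 \right)}}{B{\left(186 \right)}} = - \frac{2262}{-32913} + \frac{7}{\left(- \frac{1}{2}\right) \frac{1}{186} \sqrt{-38 + 186}} = \left(-2262\right) \left(- \frac{1}{32913}\right) + \frac{7}{\left(- \frac{1}{2}\right) \frac{1}{186} \sqrt{148}} = \frac{754}{10971} + \frac{7}{\left(- \frac{1}{2}\right) \frac{1}{186} \cdot 2 \sqrt{37}} = \frac{754}{10971} + \frac{7}{\left(- \frac{1}{186}\right) \sqrt{37}} = \frac{754}{10971} + 7 \left(- \frac{186 \sqrt{37}}{37}\right) = \frac{754}{10971} - \frac{1302 \sqrt{37}}{37}$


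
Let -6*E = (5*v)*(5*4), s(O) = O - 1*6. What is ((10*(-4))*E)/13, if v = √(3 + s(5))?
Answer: 2000*√2/39 ≈ 72.524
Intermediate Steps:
s(O) = -6 + O (s(O) = O - 6 = -6 + O)
v = √2 (v = √(3 + (-6 + 5)) = √(3 - 1) = √2 ≈ 1.4142)
E = -50*√2/3 (E = -5*√2*5*4/6 = -5*√2*20/6 = -50*√2/3 ≈ -23.570)
((10*(-4))*E)/13 = ((10*(-4))*(-50*√2/3))/13 = -(-2000)*√2/3*(1/13) = (2000*√2/3)*(1/13) = 2000*√2/39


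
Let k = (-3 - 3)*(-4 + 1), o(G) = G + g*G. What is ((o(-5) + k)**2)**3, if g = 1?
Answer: 262144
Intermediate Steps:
o(G) = 2*G (o(G) = G + 1*G = G + G = 2*G)
k = 18 (k = -6*(-3) = 18)
((o(-5) + k)**2)**3 = ((2*(-5) + 18)**2)**3 = ((-10 + 18)**2)**3 = (8**2)**3 = 64**3 = 262144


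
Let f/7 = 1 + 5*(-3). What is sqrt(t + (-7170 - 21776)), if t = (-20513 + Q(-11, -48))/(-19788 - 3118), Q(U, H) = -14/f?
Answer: I*sqrt(186041453093041)/80171 ≈ 170.13*I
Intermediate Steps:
f = -98 (f = 7*(1 + 5*(-3)) = 7*(1 - 15) = 7*(-14) = -98)
Q(U, H) = 1/7 (Q(U, H) = -14/(-98) = -14*(-1/98) = 1/7)
t = 71795/80171 (t = (-20513 + 1/7)/(-19788 - 3118) = -143590/7/(-22906) = -143590/7*(-1/22906) = 71795/80171 ≈ 0.89552)
sqrt(t + (-7170 - 21776)) = sqrt(71795/80171 + (-7170 - 21776)) = sqrt(71795/80171 - 28946) = sqrt(-2320557971/80171) = I*sqrt(186041453093041)/80171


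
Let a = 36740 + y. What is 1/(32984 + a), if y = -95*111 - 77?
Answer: 1/59102 ≈ 1.6920e-5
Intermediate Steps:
y = -10622 (y = -10545 - 77 = -10622)
a = 26118 (a = 36740 - 10622 = 26118)
1/(32984 + a) = 1/(32984 + 26118) = 1/59102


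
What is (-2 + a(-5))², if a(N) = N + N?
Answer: 144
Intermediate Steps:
a(N) = 2*N
(-2 + a(-5))² = (-2 + 2*(-5))² = (-2 - 10)² = (-12)² = 144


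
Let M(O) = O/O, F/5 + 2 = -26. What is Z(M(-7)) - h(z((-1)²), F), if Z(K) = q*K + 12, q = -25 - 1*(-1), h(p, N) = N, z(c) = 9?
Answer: 128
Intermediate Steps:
F = -140 (F = -10 + 5*(-26) = -10 - 130 = -140)
q = -24 (q = -25 + 1 = -24)
M(O) = 1
Z(K) = 12 - 24*K (Z(K) = -24*K + 12 = 12 - 24*K)
Z(M(-7)) - h(z((-1)²), F) = (12 - 24*1) - 1*(-140) = (12 - 24) + 140 = -12 + 140 = 128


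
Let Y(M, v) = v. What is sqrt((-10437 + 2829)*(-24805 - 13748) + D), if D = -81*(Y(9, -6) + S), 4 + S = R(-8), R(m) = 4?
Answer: 3*sqrt(32590190) ≈ 17126.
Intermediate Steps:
S = 0 (S = -4 + 4 = 0)
D = 486 (D = -81*(-6 + 0) = -81*(-6) = 486)
sqrt((-10437 + 2829)*(-24805 - 13748) + D) = sqrt((-10437 + 2829)*(-24805 - 13748) + 486) = sqrt(-7608*(-38553) + 486) = sqrt(293311224 + 486) = sqrt(293311710) = 3*sqrt(32590190)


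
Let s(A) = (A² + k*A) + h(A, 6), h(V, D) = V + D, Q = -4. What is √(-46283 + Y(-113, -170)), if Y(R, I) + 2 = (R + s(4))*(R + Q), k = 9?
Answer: I*√40318 ≈ 200.79*I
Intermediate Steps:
h(V, D) = D + V
s(A) = 6 + A² + 10*A (s(A) = (A² + 9*A) + (6 + A) = 6 + A² + 10*A)
Y(R, I) = -2 + (-4 + R)*(62 + R) (Y(R, I) = -2 + (R + (6 + 4² + 10*4))*(R - 4) = -2 + (R + (6 + 16 + 40))*(-4 + R) = -2 + (R + 62)*(-4 + R) = -2 + (62 + R)*(-4 + R) = -2 + (-4 + R)*(62 + R))
√(-46283 + Y(-113, -170)) = √(-46283 + (-250 + (-113)² + 58*(-113))) = √(-46283 + (-250 + 12769 - 6554)) = √(-46283 + 5965) = √(-40318) = I*√40318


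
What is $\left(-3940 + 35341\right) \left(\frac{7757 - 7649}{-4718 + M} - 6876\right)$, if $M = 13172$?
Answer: $- \frac{304221240666}{1409} \approx -2.1591 \cdot 10^{8}$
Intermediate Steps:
$\left(-3940 + 35341\right) \left(\frac{7757 - 7649}{-4718 + M} - 6876\right) = \left(-3940 + 35341\right) \left(\frac{7757 - 7649}{-4718 + 13172} - 6876\right) = 31401 \left(\frac{108}{8454} - 6876\right) = 31401 \left(108 \cdot \frac{1}{8454} - 6876\right) = 31401 \left(\frac{18}{1409} - 6876\right) = 31401 \left(- \frac{9688266}{1409}\right) = - \frac{304221240666}{1409}$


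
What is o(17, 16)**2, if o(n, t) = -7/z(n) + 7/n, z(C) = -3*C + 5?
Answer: 194481/611524 ≈ 0.31803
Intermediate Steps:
z(C) = 5 - 3*C
o(n, t) = -7/(5 - 3*n) + 7/n
o(17, 16)**2 = (7*(-5 + 4*17)/(17*(-5 + 3*17)))**2 = (7*(1/17)*(-5 + 68)/(-5 + 51))**2 = (7*(1/17)*63/46)**2 = (7*(1/17)*(1/46)*63)**2 = (441/782)**2 = 194481/611524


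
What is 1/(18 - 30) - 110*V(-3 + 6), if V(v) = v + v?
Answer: -7921/12 ≈ -660.08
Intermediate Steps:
V(v) = 2*v
1/(18 - 30) - 110*V(-3 + 6) = 1/(18 - 30) - 220*(-3 + 6) = 1/(-12) - 220*3 = -1/12 - 110*6 = -1/12 - 660 = -7921/12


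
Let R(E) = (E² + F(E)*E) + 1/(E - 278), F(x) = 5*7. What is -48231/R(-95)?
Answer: -17990163/2126099 ≈ -8.4616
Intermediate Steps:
F(x) = 35
R(E) = E² + 1/(-278 + E) + 35*E (R(E) = (E² + 35*E) + 1/(E - 278) = (E² + 35*E) + 1/(-278 + E) = E² + 1/(-278 + E) + 35*E)
-48231/R(-95) = -48231*(-278 - 95)/(1 + (-95)³ - 9730*(-95) - 243*(-95)²) = -48231*(-373/(1 - 857375 + 924350 - 243*9025)) = -48231*(-373/(1 - 857375 + 924350 - 2193075)) = -48231/((-1/373*(-2126099))) = -48231/2126099/373 = -48231*373/2126099 = -17990163/2126099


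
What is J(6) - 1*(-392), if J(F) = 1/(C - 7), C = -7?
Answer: 5487/14 ≈ 391.93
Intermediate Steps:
J(F) = -1/14 (J(F) = 1/(-7 - 7) = 1/(-14) = -1/14)
J(6) - 1*(-392) = -1/14 - 1*(-392) = -1/14 + 392 = 5487/14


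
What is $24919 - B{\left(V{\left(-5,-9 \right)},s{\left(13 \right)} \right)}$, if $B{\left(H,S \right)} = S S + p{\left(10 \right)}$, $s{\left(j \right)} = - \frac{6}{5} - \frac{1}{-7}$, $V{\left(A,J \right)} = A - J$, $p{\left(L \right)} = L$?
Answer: $\frac{30512156}{1225} \approx 24908.0$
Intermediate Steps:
$s{\left(j \right)} = - \frac{37}{35}$ ($s{\left(j \right)} = \left(-6\right) \frac{1}{5} - - \frac{1}{7} = - \frac{6}{5} + \frac{1}{7} = - \frac{37}{35}$)
$B{\left(H,S \right)} = 10 + S^{2}$ ($B{\left(H,S \right)} = S S + 10 = S^{2} + 10 = 10 + S^{2}$)
$24919 - B{\left(V{\left(-5,-9 \right)},s{\left(13 \right)} \right)} = 24919 - \left(10 + \left(- \frac{37}{35}\right)^{2}\right) = 24919 - \left(10 + \frac{1369}{1225}\right) = 24919 - \frac{13619}{1225} = \frac{30512156}{1225}$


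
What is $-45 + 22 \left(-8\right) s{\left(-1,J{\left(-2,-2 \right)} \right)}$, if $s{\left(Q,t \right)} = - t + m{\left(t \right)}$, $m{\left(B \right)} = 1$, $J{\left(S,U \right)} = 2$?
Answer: $131$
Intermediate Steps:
$s{\left(Q,t \right)} = 1 - t$ ($s{\left(Q,t \right)} = - t + 1 = 1 - t$)
$-45 + 22 \left(-8\right) s{\left(-1,J{\left(-2,-2 \right)} \right)} = -45 + 22 \left(-8\right) \left(1 - 2\right) = -45 - 176 \left(1 - 2\right) = -45 - -176 = -45 + 176 = 131$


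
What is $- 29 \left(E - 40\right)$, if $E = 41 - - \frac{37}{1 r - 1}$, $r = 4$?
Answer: $- \frac{1160}{3} \approx -386.67$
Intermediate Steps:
$E = \frac{160}{3}$ ($E = 41 - - \frac{37}{1 \cdot 4 - 1} = 41 - - \frac{37}{4 - 1} = 41 - - \frac{37}{3} = 41 + \frac{37}{3} = \frac{160}{3} \approx 53.333$)
$- 29 \left(E - 40\right) = - 29 \left(\frac{160}{3} - 40\right) = \left(-29\right) \frac{40}{3} = - \frac{1160}{3}$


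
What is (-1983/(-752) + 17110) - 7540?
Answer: 7198623/752 ≈ 9572.6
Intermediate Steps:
(-1983/(-752) + 17110) - 7540 = (-1983*(-1/752) + 17110) - 7540 = (1983/752 + 17110) - 7540 = 12868703/752 - 7540 = 7198623/752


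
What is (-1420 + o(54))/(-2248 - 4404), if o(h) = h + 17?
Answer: 1349/6652 ≈ 0.20280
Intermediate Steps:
o(h) = 17 + h
(-1420 + o(54))/(-2248 - 4404) = (-1420 + (17 + 54))/(-2248 - 4404) = (-1420 + 71)/(-6652) = -1349*(-1/6652) = 1349/6652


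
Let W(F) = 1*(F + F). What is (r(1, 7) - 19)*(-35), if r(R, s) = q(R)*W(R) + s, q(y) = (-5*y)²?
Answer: -1330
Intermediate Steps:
q(y) = 25*y²
W(F) = 2*F (W(F) = 1*(2*F) = 2*F)
r(R, s) = s + 50*R³ (r(R, s) = (25*R²)*(2*R) + s = 50*R³ + s = s + 50*R³)
(r(1, 7) - 19)*(-35) = ((7 + 50*1³) - 19)*(-35) = ((7 + 50*1) - 19)*(-35) = ((7 + 50) - 19)*(-35) = (57 - 19)*(-35) = 38*(-35) = -1330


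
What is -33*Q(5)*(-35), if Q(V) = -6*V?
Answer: -34650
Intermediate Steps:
-33*Q(5)*(-35) = -(-198)*5*(-35) = -33*(-30)*(-35) = 990*(-35) = -34650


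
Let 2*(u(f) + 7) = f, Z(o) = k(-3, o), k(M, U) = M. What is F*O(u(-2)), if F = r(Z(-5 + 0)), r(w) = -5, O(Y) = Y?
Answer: 40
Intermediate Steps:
Z(o) = -3
u(f) = -7 + f/2
F = -5
F*O(u(-2)) = -5*(-7 + (1/2)*(-2)) = -5*(-7 - 1) = -5*(-8) = 40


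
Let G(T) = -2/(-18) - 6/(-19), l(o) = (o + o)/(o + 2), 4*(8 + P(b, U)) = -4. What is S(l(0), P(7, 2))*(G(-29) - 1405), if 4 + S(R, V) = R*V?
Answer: 960728/171 ≈ 5618.3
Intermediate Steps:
P(b, U) = -9 (P(b, U) = -8 + (¼)*(-4) = -8 - 1 = -9)
l(o) = 2*o/(2 + o) (l(o) = (2*o)/(2 + o) = 2*o/(2 + o))
S(R, V) = -4 + R*V
G(T) = 73/171 (G(T) = -2*(-1/18) - 6*(-1/19) = ⅑ + 6/19 = 73/171)
S(l(0), P(7, 2))*(G(-29) - 1405) = (-4 + (2*0/(2 + 0))*(-9))*(73/171 - 1405) = (-4 + (2*0/2)*(-9))*(-240182/171) = (-4 + (2*0*(½))*(-9))*(-240182/171) = (-4 + 0*(-9))*(-240182/171) = (-4 + 0)*(-240182/171) = -4*(-240182/171) = 960728/171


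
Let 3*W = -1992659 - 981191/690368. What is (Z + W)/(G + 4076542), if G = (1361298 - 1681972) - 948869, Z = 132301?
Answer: -367219953133/1937862285632 ≈ -0.18950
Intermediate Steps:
G = -1269543 (G = -320674 - 948869 = -1269543)
W = -458556329901/690368 (W = (-1992659 - 981191/690368)/3 = (1/3)*(-1375668989703/690368) = -458556329901/690368 ≈ -6.6422e+5)
(Z + W)/(G + 4076542) = (132301 - 458556329901/690368)/(-1269543 + 4076542) = -367219953133/690368/2806999 = -367219953133/690368*1/2806999 = -367219953133/1937862285632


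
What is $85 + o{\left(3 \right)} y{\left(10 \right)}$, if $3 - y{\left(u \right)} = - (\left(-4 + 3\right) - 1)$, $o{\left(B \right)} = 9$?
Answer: $94$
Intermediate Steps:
$y{\left(u \right)} = 1$ ($y{\left(u \right)} = 3 - - (\left(-4 + 3\right) - 1) = 3 - - (-1 - 1) = 3 - \left(-1\right) \left(-2\right) = 3 - 2 = 1$)
$85 + o{\left(3 \right)} y{\left(10 \right)} = 85 + 9 \cdot 1 = 85 + 9 = 94$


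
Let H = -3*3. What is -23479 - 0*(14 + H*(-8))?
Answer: -23479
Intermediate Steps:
H = -9
-23479 - 0*(14 + H*(-8)) = -23479 - 0*(14 - 9*(-8)) = -23479 - 0*(14 + 72) = -23479 - 0*86 = -23479 - 1*0 = -23479 + 0 = -23479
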